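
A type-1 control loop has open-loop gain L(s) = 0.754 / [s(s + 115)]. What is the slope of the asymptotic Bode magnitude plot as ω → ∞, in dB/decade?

-40 dB/decade

With 0 zeros and 2 poles, the high-frequency asymptotic slope is 20 × (0 − 2) = -40 dB/decade.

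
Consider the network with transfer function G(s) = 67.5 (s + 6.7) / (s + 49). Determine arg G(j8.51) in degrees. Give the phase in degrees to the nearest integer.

42 deg

∠(j8.51 + 6.7) = arctan(8.51/6.7) = 51.79°
∠(j8.51 + 49) = arctan(8.51/49) = 9.85°
∠G(j8.51) = 51.79° − 9.85° = 41.93°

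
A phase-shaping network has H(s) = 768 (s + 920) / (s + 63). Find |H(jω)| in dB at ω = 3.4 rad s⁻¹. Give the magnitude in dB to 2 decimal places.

|j3.4 + 920| = √(3.4² + 920²) = 920
|j3.4 + 63| = √(3.4² + 63²) = 63.09
|H(j3.4)| = 768 × 920 / 63.09 = 11199
20 log₁₀(11199) = 80.984 dB

80.98 dB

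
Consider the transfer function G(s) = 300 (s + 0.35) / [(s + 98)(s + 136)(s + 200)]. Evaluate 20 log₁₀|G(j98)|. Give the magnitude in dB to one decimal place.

|j98 + 0.35| = √(98² + 0.35²) = 98
|j98 + 98| = √(98² + 98²) = 138.6
|j98 + 136| = √(98² + 136²) = 167.6
|j98 + 200| = √(98² + 200²) = 222.7
|G(j98)| = 300 × 98 / (138.6 × 167.6 × 222.7) = 0.005682
20 log₁₀(0.005682) = -44.91 dB

-44.9 dB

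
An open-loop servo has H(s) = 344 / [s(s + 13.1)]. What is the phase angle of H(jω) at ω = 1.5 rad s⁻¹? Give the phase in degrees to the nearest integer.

∠(j1.5 + 13.1) = arctan(1.5/13.1) = 6.53°
∠(j1.5) = 90.00°
∠H(j1.5) = − (6.53° + 90.00°) = -96.53°

-97 deg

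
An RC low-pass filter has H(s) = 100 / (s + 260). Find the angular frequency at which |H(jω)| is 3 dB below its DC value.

For a single-pole low-pass, the −3 dB point is at the pole: ω = 260 rad s⁻¹.

260 rad s⁻¹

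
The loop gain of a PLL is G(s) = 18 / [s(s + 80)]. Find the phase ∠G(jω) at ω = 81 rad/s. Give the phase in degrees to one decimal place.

-135.4°

∠(j81 + 80) = arctan(81/80) = 45.36°
∠(j81) = 90.00°
∠G(j81) = − (45.36° + 90.00°) = -135.36°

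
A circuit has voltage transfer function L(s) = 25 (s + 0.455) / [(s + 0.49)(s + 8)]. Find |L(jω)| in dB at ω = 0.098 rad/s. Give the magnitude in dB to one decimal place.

|j0.098 + 0.455| = √(0.098² + 0.455²) = 0.4654
|j0.098 + 0.49| = √(0.098² + 0.49²) = 0.4997
|j0.098 + 8| = √(0.098² + 8²) = 8.001
|L(j0.098)| = 25 × 0.4654 / (0.4997 × 8.001) = 2.9105
20 log₁₀(2.9105) = 9.28 dB

9.3 dB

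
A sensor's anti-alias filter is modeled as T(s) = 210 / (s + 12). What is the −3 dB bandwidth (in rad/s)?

For a single-pole low-pass, the −3 dB point is at the pole: ω = 12 rad/s.

12 rad/s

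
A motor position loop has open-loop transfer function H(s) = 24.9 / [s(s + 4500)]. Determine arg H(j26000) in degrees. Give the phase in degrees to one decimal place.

∠(j26000 + 4500) = arctan(26000/4500) = 80.18°
∠(j26000) = 90.00°
∠H(j26000) = − (80.18° + 90.00°) = -170.18°

-170.2°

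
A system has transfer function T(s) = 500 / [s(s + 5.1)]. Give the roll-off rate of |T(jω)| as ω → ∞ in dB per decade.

With 0 zeros and 2 poles, the high-frequency asymptotic slope is 20 × (0 − 2) = -40 dB/decade.

-40 dB/decade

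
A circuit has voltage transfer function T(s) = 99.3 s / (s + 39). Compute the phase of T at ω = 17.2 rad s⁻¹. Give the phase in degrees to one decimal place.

66.2°

∠(j17.2) = 90.00°
∠(j17.2 + 39) = arctan(17.2/39) = 23.80°
∠T(j17.2) = 90.00° − 23.80° = 66.20°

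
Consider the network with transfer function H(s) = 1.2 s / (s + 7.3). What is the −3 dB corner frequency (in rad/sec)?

7.3 rad/sec

For a single-pole high-pass, the −3 dB point is at the pole: ω = 7.3 rad/sec.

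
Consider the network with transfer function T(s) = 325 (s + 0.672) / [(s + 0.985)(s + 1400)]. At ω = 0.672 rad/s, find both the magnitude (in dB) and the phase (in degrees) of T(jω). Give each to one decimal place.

|T| = -14.7 dB, ∠T = 10.7°

|j0.672 + 0.672| = √(0.672² + 0.672²) = 0.9504
|j0.672 + 0.985| = √(0.672² + 0.985²) = 1.192
|j0.672 + 1400| = √(0.672² + 1400²) = 1400
|T(j0.672)| = 325 × 0.9504 / (1.192 × 1400) = 0.18502
20 log₁₀(0.18502) = -14.66 dB
∠(j0.672 + 0.672) = arctan(0.672/0.672) = 45.00°
∠(j0.672 + 0.985) = arctan(0.672/0.985) = 34.30°
∠(j0.672 + 1400) = arctan(0.672/1400) = 0.03°
∠T(j0.672) = 45.00° − (34.30° + 0.03°) = 10.67°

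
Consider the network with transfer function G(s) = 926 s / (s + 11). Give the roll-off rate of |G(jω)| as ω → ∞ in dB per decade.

With 1 zero and 1 pole, the high-frequency asymptotic slope is 20 × (1 − 1) = 0 dB/decade.

0 dB/decade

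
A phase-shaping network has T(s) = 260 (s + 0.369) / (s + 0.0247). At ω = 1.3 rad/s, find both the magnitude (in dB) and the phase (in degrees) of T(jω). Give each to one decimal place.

|T| = 48.6 dB, ∠T = -14.8°

|j1.3 + 0.369| = √(1.3² + 0.369²) = 1.351
|j1.3 + 0.0247| = √(1.3² + 0.0247²) = 1.3
|T(j1.3)| = 260 × 1.351 / 1.3 = 270.22
20 log₁₀(270.22) = 48.63 dB
∠(j1.3 + 0.369) = arctan(1.3/0.369) = 74.15°
∠(j1.3 + 0.0247) = arctan(1.3/0.0247) = 88.91°
∠T(j1.3) = 74.15° − 88.91° = -14.76°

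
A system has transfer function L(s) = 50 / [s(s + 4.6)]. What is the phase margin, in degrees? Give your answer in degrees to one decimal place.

35.9 deg

Gain crossover: |L(jω)| = 1 at ω ≈ 6.37 rad/s.
∠L(j6.37) = −90° − arctan(6.37/4.6) ≈ -144.15°
PM = 180° + (-144.15°) = 35.85°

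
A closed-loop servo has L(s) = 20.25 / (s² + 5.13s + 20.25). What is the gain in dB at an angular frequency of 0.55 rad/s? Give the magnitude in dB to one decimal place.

0.0 dB

|(j0.55)² + 5.13(j0.55) + 20.25| = |19.948 + j2.8215| = 20.15
|L(j0.55)| = 20.25 / 20.15 = 1.0052
20 log₁₀(1.0052) = 0.04 dB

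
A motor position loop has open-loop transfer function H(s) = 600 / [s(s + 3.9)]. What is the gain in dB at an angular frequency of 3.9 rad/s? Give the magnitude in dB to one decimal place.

|j3.9 + 3.9| = √(3.9² + 3.9²) = 5.515
|j3.9| = 3.9
|H(j3.9)| = 600 / (5.515 × 3.9) = 27.894
20 log₁₀(27.894) = 28.91 dB

28.9 dB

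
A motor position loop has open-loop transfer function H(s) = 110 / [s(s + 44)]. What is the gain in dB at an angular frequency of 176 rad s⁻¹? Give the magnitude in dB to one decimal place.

|j176 + 44| = √(176² + 44²) = 181.4
|j176| = 176
|H(j176)| = 110 / (181.4 × 176) = 0.0034451
20 log₁₀(0.0034451) = -49.26 dB

-49.3 dB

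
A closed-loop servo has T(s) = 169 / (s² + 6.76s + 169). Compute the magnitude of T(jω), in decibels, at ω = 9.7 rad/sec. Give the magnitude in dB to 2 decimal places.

4.60 dB

|(j9.7)² + 6.76(j9.7) + 169| = |74.91 + j65.572| = 99.55
|T(j9.7)| = 169 / 99.55 = 1.6976
20 log₁₀(1.6976) = 4.596 dB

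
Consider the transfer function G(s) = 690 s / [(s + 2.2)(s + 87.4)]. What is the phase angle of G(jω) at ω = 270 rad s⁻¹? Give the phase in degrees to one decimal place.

-71.6°

∠(j270) = 90.00°
∠(j270 + 2.2) = arctan(270/2.2) = 89.53°
∠(j270 + 87.4) = arctan(270/87.4) = 72.06°
∠G(j270) = 90.00° − (89.53° + 72.06°) = -71.60°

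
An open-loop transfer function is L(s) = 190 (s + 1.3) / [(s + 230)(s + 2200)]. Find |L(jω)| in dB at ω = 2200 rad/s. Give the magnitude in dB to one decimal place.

|j2200 + 1.3| = √(2200² + 1.3²) = 2200
|j2200 + 230| = √(2200² + 230²) = 2212
|j2200 + 2200| = √(2200² + 2200²) = 3111
|L(j2200)| = 190 × 2200 / (2212 × 3111) = 0.060737
20 log₁₀(0.060737) = -24.33 dB

-24.3 dB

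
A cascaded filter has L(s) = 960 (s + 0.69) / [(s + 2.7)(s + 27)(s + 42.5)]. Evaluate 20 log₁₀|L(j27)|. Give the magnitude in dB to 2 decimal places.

|j27 + 0.69| = √(27² + 0.69²) = 27.01
|j27 + 2.7| = √(27² + 2.7²) = 27.13
|j27 + 27| = √(27² + 27²) = 38.18
|j27 + 42.5| = √(27² + 42.5²) = 50.35
|L(j27)| = 960 × 27.01 / (27.13 × 38.18 × 50.35) = 0.49701
20 log₁₀(0.49701) = -6.073 dB

-6.07 dB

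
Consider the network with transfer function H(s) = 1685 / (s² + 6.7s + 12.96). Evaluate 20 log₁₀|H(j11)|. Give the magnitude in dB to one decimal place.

22.2 dB

|(j11)² + 6.7(j11) + 12.96| = |-108.04 + j73.7| = 130.8
|H(j11)| = 1685 / 130.8 = 12.884
20 log₁₀(12.884) = 22.20 dB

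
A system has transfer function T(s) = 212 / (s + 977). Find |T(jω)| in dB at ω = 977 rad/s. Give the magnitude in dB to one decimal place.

-16.3 dB

|j977 + 977| = √(977² + 977²) = 1382
|T(j977)| = 212 / 1382 = 0.15344
20 log₁₀(0.15344) = -16.28 dB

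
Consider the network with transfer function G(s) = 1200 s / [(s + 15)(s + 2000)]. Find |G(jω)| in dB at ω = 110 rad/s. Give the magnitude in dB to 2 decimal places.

|j110| = 110
|j110 + 15| = √(110² + 15²) = 111
|j110 + 2000| = √(110² + 2000²) = 2003
|G(j110)| = 1200 × 110 / (111 × 2003) = 0.5936
20 log₁₀(0.5936) = -4.530 dB

-4.53 dB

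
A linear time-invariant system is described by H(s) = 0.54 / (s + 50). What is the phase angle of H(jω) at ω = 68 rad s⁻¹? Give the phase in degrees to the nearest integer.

∠(j68 + 50) = arctan(68/50) = 53.67°
∠H(j68) = −53.67° = -53.67°

-54°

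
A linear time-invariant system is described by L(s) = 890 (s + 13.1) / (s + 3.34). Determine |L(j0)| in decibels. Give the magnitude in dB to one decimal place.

L(0) = 890 × 13.1 / 3.34 = 3490.7
20 log₁₀(3490.7) = 70.86 dB

70.9 dB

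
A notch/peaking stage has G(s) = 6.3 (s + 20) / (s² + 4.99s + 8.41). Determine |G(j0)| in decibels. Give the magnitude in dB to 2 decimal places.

23.51 dB

G(0) = 6.3 × 20 / 8.41 = 14.982
20 log₁₀(14.982) = 23.511 dB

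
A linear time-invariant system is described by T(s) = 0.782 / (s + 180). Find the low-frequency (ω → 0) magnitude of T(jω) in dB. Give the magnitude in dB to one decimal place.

T(0) = 0.782 / 180 = 0.0043444
20 log₁₀(0.0043444) = -47.24 dB

-47.2 dB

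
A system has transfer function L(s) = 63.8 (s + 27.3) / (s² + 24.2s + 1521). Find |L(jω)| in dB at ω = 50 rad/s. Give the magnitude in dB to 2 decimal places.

7.37 dB

|j50 + 27.3| = √(50² + 27.3²) = 56.97
|(j50)² + 24.2(j50) + 1521| = |-979 + j1210| = 1556
|L(j50)| = 63.8 × 56.97 / 1556 = 2.3351
20 log₁₀(2.3351) = 7.366 dB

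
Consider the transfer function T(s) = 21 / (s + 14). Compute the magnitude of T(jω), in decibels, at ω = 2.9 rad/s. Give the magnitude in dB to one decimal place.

|j2.9 + 14| = √(2.9² + 14²) = 14.3
|T(j2.9)| = 21 / 14.3 = 1.4688
20 log₁₀(1.4688) = 3.34 dB

3.3 dB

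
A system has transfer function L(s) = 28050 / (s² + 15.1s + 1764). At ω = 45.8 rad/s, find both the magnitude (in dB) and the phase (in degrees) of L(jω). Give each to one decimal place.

|(j45.8)² + 15.1(j45.8) + 1764| = |-333.64 + j691.58| = 767.9
|L(j45.8)| = 28050 / 767.9 = 36.53
20 log₁₀(36.53) = 31.25 dB
∠[(j45.8)² + 15.1(j45.8) + 1764] = ∠[-333.64 + j691.58] = 115.75°
∠L(j45.8) = −115.75° = -115.75°

|L| = 31.3 dB, ∠L = -115.8°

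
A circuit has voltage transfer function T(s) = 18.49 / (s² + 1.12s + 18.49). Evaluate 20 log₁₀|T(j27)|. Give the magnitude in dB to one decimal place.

|(j27)² + 1.12(j27) + 18.49| = |-710.51 + j30.24| = 711.2
|T(j27)| = 18.49 / 711.2 = 0.026
20 log₁₀(0.026) = -31.70 dB

-31.7 dB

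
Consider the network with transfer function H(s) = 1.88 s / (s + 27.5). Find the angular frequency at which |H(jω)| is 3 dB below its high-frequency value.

27.5 rad/s

For a single-pole high-pass, the −3 dB point is at the pole: ω = 27.5 rad/s.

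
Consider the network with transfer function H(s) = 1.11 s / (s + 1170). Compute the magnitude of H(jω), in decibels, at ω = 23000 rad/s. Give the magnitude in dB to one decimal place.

|j23000| = 2.3e+04
|j23000 + 1170| = √(23000² + 1170²) = 2.303e+04
|H(j23000)| = 1.11 × 2.3e+04 / 2.303e+04 = 1.1086
20 log₁₀(1.1086) = 0.90 dB

0.9 dB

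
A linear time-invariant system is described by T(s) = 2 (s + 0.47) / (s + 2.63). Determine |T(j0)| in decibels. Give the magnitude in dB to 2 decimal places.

T(0) = 2 × 0.47 / 2.63 = 0.35741
20 log₁₀(0.35741) = -8.937 dB

-8.94 dB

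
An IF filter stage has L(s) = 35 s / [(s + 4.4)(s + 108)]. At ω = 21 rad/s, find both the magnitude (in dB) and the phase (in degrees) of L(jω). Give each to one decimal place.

|L| = -10.1 dB, ∠L = 0.8 deg

|j21| = 21
|j21 + 4.4| = √(21² + 4.4²) = 21.46
|j21 + 108| = √(21² + 108²) = 110
|L(j21)| = 35 × 21 / (21.46 × 110) = 0.31136
20 log₁₀(0.31136) = -10.13 dB
∠(j21) = 90.00°
∠(j21 + 4.4) = arctan(21/4.4) = 78.17°
∠(j21 + 108) = arctan(21/108) = 11.00°
∠L(j21) = 90.00° − (78.17° + 11.00°) = 0.83°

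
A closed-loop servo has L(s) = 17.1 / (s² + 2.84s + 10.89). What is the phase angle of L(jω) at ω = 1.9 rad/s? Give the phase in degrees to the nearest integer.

∠[(j1.9)² + 2.84(j1.9) + 10.89] = ∠[7.28 + j5.396] = 36.55°
∠L(j1.9) = −36.55° = -36.55°

-37°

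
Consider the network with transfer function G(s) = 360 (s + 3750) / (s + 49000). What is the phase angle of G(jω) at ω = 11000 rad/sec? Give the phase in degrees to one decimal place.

58.5°

∠(j11000 + 3750) = arctan(11000/3750) = 71.18°
∠(j11000 + 49000) = arctan(11000/49000) = 12.65°
∠G(j11000) = 71.18° − 12.65° = 58.52°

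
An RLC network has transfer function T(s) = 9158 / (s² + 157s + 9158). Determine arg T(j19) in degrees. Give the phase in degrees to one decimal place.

-18.7°

∠[(j19)² + 157(j19) + 9158] = ∠[8797 + j2983] = 18.73°
∠T(j19) = −18.73° = -18.73°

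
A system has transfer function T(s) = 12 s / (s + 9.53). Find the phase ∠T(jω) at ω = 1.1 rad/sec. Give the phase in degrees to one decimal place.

∠(j1.1) = 90.00°
∠(j1.1 + 9.53) = arctan(1.1/9.53) = 6.58°
∠T(j1.1) = 90.00° − 6.58° = 83.42°

83.4°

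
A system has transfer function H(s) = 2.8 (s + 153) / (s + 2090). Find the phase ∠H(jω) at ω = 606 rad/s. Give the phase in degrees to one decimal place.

59.7°

∠(j606 + 153) = arctan(606/153) = 75.83°
∠(j606 + 2090) = arctan(606/2090) = 16.17°
∠H(j606) = 75.83° − 16.17° = 59.66°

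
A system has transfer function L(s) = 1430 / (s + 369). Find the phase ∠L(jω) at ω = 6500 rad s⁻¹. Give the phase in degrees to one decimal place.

-86.8 deg

∠(j6500 + 369) = arctan(6500/369) = 86.75°
∠L(j6500) = −86.75° = -86.75°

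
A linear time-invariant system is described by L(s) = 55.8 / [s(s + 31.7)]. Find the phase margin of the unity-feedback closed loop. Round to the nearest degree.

Gain crossover: |L(jω)| = 1 at ω ≈ 1.76 rad/s.
∠L(j1.76) = −90° − arctan(1.76/31.7) ≈ -93.17°
PM = 180° + (-93.17°) = 86.83°

87°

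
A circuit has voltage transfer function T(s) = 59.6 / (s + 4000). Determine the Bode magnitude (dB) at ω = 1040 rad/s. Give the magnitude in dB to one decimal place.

-36.8 dB

|j1040 + 4000| = √(1040² + 4000²) = 4133
|T(j1040)| = 59.6 / 4133 = 0.014421
20 log₁₀(0.014421) = -36.82 dB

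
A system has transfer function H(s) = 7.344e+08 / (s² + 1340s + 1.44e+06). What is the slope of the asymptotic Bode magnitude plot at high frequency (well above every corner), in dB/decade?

-40 dB/decade

With 0 zeros and 2 poles, the high-frequency asymptotic slope is 20 × (0 − 2) = -40 dB/decade.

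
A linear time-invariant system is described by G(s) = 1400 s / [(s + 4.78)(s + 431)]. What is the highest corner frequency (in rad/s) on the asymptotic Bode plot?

431 rad/s

Break frequencies occur at each pole and zero magnitude: 4.78 rad/s, 431 rad/s.
The highest is 431 rad/s.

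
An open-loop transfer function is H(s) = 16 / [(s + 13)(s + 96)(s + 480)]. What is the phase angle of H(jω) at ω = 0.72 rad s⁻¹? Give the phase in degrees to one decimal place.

∠(j0.72 + 13) = arctan(0.72/13) = 3.17°
∠(j0.72 + 96) = arctan(0.72/96) = 0.43°
∠(j0.72 + 480) = arctan(0.72/480) = 0.09°
∠H(j0.72) = − (3.17° + 0.43° + 0.09°) = -3.69°

-3.7°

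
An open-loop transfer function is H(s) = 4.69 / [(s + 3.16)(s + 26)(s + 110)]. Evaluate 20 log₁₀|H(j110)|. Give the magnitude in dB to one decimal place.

-112.3 dB

|j110 + 3.16| = √(110² + 3.16²) = 110
|j110 + 26| = √(110² + 26²) = 113
|j110 + 110| = √(110² + 110²) = 155.6
|H(j110)| = 4.69 / (110 × 113 × 155.6) = 2.4238e-06
20 log₁₀(2.4238e-06) = -112.31 dB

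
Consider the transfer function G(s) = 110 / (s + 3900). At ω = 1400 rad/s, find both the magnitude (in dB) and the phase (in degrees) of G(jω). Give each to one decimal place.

|G| = -31.5 dB, ∠G = -19.7°

|j1400 + 3900| = √(1400² + 3900²) = 4144
|G(j1400)| = 110 / 4144 = 0.026547
20 log₁₀(0.026547) = -31.52 dB
∠(j1400 + 3900) = arctan(1400/3900) = 19.75°
∠G(j1400) = −19.75° = -19.75°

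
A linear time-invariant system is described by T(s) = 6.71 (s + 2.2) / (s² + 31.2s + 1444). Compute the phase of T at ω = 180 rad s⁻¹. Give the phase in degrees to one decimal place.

-80.4°

∠(j180 + 2.2) = arctan(180/2.2) = 89.30°
∠[(j180)² + 31.2(j180) + 1444] = ∠[-30956 + j5616] = 169.72°
∠T(j180) = 89.30° − 169.72° = -80.42°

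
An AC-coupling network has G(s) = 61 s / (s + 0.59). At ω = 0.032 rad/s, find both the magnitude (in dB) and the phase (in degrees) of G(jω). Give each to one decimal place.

|G| = 10.4 dB, ∠G = 86.9°

|j0.032| = 0.032
|j0.032 + 0.59| = √(0.032² + 0.59²) = 0.5909
|G(j0.032)| = 61 × 0.032 / 0.5909 = 3.3036
20 log₁₀(3.3036) = 10.38 dB
∠(j0.032) = 90.00°
∠(j0.032 + 0.59) = arctan(0.032/0.59) = 3.10°
∠G(j0.032) = 90.00° − 3.10° = 86.90°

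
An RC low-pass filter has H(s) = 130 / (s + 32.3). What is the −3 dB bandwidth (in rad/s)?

32.3 rad/s

For a single-pole low-pass, the −3 dB point is at the pole: ω = 32.3 rad/s.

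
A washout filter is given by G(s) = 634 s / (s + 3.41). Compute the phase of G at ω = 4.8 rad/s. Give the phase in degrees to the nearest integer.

∠(j4.8) = 90.00°
∠(j4.8 + 3.41) = arctan(4.8/3.41) = 54.61°
∠G(j4.8) = 90.00° − 54.61° = 35.39°

35°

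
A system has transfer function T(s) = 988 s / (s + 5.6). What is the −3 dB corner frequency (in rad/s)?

For a single-pole high-pass, the −3 dB point is at the pole: ω = 5.6 rad/s.

5.6 rad/s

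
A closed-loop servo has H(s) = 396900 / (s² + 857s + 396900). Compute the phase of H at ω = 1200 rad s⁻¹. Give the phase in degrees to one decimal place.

∠[(j1200)² + 857(j1200) + 396900] = ∠[-1.0431e+06 + j1.0284e+06] = 135.41°
∠H(j1200) = −135.41° = -135.41°

-135.4°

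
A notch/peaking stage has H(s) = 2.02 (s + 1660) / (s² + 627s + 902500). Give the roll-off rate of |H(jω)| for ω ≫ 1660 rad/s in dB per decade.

With 1 zero and 2 poles, the high-frequency asymptotic slope is 20 × (1 − 2) = -20 dB/decade.

-20 dB/decade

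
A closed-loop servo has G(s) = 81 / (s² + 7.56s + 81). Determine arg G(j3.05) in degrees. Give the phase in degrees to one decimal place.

∠[(j3.05)² + 7.56(j3.05) + 81] = ∠[71.698 + j23.058] = 17.83°
∠G(j3.05) = −17.83° = -17.83°

-17.8°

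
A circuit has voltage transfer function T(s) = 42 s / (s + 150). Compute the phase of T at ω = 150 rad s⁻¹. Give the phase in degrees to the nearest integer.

45°

∠(j150) = 90.00°
∠(j150 + 150) = arctan(150/150) = 45.00°
∠T(j150) = 90.00° − 45.00° = 45.00°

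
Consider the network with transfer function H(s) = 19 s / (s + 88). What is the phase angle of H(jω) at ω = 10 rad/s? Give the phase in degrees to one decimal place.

83.5°

∠(j10) = 90.00°
∠(j10 + 88) = arctan(10/88) = 6.48°
∠H(j10) = 90.00° − 6.48° = 83.52°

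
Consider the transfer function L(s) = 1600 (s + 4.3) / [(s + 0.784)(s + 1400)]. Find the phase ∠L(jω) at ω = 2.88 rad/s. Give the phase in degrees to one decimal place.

-41.1°

∠(j2.88 + 4.3) = arctan(2.88/4.3) = 33.81°
∠(j2.88 + 0.784) = arctan(2.88/0.784) = 74.77°
∠(j2.88 + 1400) = arctan(2.88/1400) = 0.12°
∠L(j2.88) = 33.81° − (74.77° + 0.12°) = -41.08°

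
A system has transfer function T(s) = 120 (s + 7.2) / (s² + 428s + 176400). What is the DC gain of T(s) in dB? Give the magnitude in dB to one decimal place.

-46.2 dB

T(0) = 120 × 7.2 / 176400 = 0.004898
20 log₁₀(0.004898) = -46.20 dB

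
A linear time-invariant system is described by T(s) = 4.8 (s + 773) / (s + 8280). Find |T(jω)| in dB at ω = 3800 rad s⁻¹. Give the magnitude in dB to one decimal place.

|j3800 + 773| = √(3800² + 773²) = 3878
|j3800 + 8280| = √(3800² + 8280²) = 9110
|T(j3800)| = 4.8 × 3878 / 9110 = 2.0431
20 log₁₀(2.0431) = 6.21 dB

6.2 dB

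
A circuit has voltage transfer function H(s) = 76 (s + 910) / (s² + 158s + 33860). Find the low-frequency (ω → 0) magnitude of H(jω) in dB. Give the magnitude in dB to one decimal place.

H(0) = 76 × 910 / 33860 = 2.0425
20 log₁₀(2.0425) = 6.20 dB

6.2 dB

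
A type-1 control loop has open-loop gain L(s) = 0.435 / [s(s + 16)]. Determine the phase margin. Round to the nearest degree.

Gain crossover: |L(jω)| = 1 at ω ≈ 0.0272 rad s⁻¹.
∠L(j0.0272) = −90° − arctan(0.0272/16) ≈ -90.10°
PM = 180° + (-90.10°) = 89.90°

90°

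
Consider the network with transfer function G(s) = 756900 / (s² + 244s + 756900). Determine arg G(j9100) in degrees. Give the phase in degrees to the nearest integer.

∠[(j9100)² + 244(j9100) + 756900] = ∠[-8.2053e+07 + j2.2204e+06] = 178.45°
∠G(j9100) = −178.45° = -178.45°

-178 deg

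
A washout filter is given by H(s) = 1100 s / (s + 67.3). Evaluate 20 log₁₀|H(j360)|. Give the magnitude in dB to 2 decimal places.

|j360| = 360
|j360 + 67.3| = √(360² + 67.3²) = 366.2
|H(j360)| = 1100 × 360 / 366.2 = 1081.3
20 log₁₀(1081.3) = 60.679 dB

60.68 dB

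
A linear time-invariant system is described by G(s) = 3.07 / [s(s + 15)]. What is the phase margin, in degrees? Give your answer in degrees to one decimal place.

89.2°

Gain crossover: |G(jω)| = 1 at ω ≈ 0.205 rad s⁻¹.
∠G(j0.205) = −90° − arctan(0.205/15) ≈ -90.78°
PM = 180° + (-90.78°) = 89.22°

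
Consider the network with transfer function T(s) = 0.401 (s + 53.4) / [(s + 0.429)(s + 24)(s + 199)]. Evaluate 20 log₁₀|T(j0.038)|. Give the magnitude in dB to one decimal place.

-39.7 dB

|j0.038 + 53.4| = √(0.038² + 53.4²) = 53.4
|j0.038 + 0.429| = √(0.038² + 0.429²) = 0.4307
|j0.038 + 24| = √(0.038² + 24²) = 24
|j0.038 + 199| = √(0.038² + 199²) = 199
|T(j0.038)| = 0.401 × 53.4 / (0.4307 × 24 × 199) = 0.01041
20 log₁₀(0.01041) = -39.65 dB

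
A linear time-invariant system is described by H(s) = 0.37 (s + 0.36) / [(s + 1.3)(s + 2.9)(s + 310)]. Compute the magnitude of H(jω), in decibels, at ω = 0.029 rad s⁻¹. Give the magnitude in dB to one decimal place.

-78.8 dB

|j0.029 + 0.36| = √(0.029² + 0.36²) = 0.3612
|j0.029 + 1.3| = √(0.029² + 1.3²) = 1.3
|j0.029 + 2.9| = √(0.029² + 2.9²) = 2.9
|j0.029 + 310| = √(0.029² + 310²) = 310
|H(j0.029)| = 0.37 × 0.3612 / (1.3 × 2.9 × 310) = 0.00011431
20 log₁₀(0.00011431) = -78.84 dB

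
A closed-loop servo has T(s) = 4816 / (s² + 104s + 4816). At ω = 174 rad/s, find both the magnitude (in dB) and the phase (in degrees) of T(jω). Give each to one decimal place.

|T| = -16.2 dB, ∠T = -144.6°

|(j174)² + 104(j174) + 4816| = |-25460 + j18096| = 3.124e+04
|T(j174)| = 4816 / 3.124e+04 = 0.15418
20 log₁₀(0.15418) = -16.24 dB
∠[(j174)² + 104(j174) + 4816] = ∠[-25460 + j18096] = 144.60°
∠T(j174) = −144.60° = -144.60°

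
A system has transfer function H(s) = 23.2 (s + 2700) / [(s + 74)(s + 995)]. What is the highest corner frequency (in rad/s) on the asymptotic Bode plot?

2700 rad/s

Break frequencies occur at each pole and zero magnitude: 74 rad/s, 995 rad/s, 2700 rad/s.
The highest is 2700 rad/s.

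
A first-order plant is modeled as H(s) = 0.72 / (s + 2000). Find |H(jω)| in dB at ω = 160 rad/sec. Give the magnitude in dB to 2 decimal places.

-68.90 dB

|j160 + 2000| = √(160² + 2000²) = 2006
|H(j160)| = 0.72 / 2006 = 0.00035885
20 log₁₀(0.00035885) = -68.902 dB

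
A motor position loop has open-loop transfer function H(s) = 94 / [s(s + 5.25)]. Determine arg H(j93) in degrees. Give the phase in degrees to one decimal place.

∠(j93 + 5.25) = arctan(93/5.25) = 86.77°
∠(j93) = 90.00°
∠H(j93) = − (86.77° + 90.00°) = -176.77°

-176.8°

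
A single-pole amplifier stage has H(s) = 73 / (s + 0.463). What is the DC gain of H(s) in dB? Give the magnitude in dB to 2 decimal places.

43.95 dB

H(0) = 73 / 0.463 = 157.67
20 log₁₀(157.67) = 43.955 dB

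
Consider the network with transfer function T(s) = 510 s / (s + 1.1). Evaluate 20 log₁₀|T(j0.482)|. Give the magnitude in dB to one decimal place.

|j0.482| = 0.482
|j0.482 + 1.1| = √(0.482² + 1.1²) = 1.201
|T(j0.482)| = 510 × 0.482 / 1.201 = 204.68
20 log₁₀(204.68) = 46.22 dB

46.2 dB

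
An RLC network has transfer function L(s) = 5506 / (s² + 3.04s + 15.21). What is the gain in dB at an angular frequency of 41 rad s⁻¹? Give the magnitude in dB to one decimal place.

10.4 dB

|(j41)² + 3.04(j41) + 15.21| = |-1665.8 + j124.64| = 1670
|L(j41)| = 5506 / 1670 = 3.2961
20 log₁₀(3.2961) = 10.36 dB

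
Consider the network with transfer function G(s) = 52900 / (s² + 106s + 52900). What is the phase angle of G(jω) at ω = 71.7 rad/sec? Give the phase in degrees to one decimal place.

∠[(j71.7)² + 106(j71.7) + 52900] = ∠[47759 + j7600.2] = 9.04°
∠G(j71.7) = −9.04° = -9.04°

-9.0°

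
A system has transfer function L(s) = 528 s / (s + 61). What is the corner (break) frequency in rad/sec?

The single real pole at s = −61 gives a corner at ω = 61 rad/sec.

61 rad/sec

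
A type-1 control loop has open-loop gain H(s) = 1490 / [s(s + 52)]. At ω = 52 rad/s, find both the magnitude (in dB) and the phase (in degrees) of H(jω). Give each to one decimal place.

|j52 + 52| = √(52² + 52²) = 73.54
|j52| = 52
|H(j52)| = 1490 / (73.54 × 52) = 0.38964
20 log₁₀(0.38964) = -8.19 dB
∠(j52 + 52) = arctan(52/52) = 45.00°
∠(j52) = 90.00°
∠H(j52) = − (45.00° + 90.00°) = -135.00°

|H| = -8.2 dB, ∠H = -135.0°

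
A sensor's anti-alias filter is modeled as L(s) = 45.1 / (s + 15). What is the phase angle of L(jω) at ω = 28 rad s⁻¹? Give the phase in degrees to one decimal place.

-61.8 deg

∠(j28 + 15) = arctan(28/15) = 61.82°
∠L(j28) = −61.82° = -61.82°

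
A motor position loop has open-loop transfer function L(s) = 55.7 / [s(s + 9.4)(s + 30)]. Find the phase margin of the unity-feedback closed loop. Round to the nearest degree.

88°

Gain crossover: |L(jω)| = 1 at ω ≈ 0.197 rad/sec.
∠L(j0.197) = −90° − arctan(0.197/9.4) − arctan(0.197/30) ≈ -91.58°
PM = 180° + (-91.58°) = 88.42°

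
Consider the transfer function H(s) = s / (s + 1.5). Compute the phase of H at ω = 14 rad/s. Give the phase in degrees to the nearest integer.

∠(j14) = 90.00°
∠(j14 + 1.5) = arctan(14/1.5) = 83.88°
∠H(j14) = 90.00° − 83.88° = 6.12°

6 deg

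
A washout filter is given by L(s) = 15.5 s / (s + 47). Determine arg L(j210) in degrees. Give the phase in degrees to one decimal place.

∠(j210) = 90.00°
∠(j210 + 47) = arctan(210/47) = 77.38°
∠L(j210) = 90.00° − 77.38° = 12.62°

12.6 deg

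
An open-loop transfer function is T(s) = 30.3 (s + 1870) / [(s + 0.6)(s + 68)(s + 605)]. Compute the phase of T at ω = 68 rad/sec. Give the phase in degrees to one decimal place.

-138.8°

∠(j68 + 1870) = arctan(68/1870) = 2.08°
∠(j68 + 0.6) = arctan(68/0.6) = 89.49°
∠(j68 + 68) = arctan(68/68) = 45.00°
∠(j68 + 605) = arctan(68/605) = 6.41°
∠T(j68) = 2.08° − (89.49° + 45.00° + 6.41°) = -138.82°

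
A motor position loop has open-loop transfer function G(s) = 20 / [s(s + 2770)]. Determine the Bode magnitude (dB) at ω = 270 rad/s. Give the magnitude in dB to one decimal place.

|j270 + 2770| = √(270² + 2770²) = 2783
|j270| = 270
|G(j270)| = 20 / (2783 × 270) = 2.6615e-05
20 log₁₀(2.6615e-05) = -91.50 dB

-91.5 dB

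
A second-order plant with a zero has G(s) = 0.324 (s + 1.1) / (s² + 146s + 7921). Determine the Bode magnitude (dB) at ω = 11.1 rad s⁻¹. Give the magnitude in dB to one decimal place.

|j11.1 + 1.1| = √(11.1² + 1.1²) = 11.15
|(j11.1)² + 146(j11.1) + 7921| = |7797.8 + j1620.6| = 7964
|G(j11.1)| = 0.324 × 11.15 / 7964 = 0.00045377
20 log₁₀(0.00045377) = -66.86 dB

-66.9 dB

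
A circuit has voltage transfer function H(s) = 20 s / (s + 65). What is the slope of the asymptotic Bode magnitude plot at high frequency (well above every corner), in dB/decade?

With 1 zero and 1 pole, the high-frequency asymptotic slope is 20 × (1 − 1) = 0 dB/decade.

0 dB/decade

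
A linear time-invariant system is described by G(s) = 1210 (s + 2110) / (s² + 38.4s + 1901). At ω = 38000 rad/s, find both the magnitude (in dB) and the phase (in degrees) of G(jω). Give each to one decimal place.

|G| = -29.9 dB, ∠G = -93.1°

|j38000 + 2110| = √(38000² + 2110²) = 3.806e+04
|(j38000)² + 38.4(j38000) + 1901| = |-1.444e+09 + j1.4592e+06| = 1.444e+09
|G(j38000)| = 1210 × 3.806e+04 / 1.444e+09 = 0.031891
20 log₁₀(0.031891) = -29.93 dB
∠(j38000 + 2110) = arctan(38000/2110) = 86.82°
∠[(j38000)² + 38.4(j38000) + 1901] = ∠[-1.444e+09 + j1.4592e+06] = 179.94°
∠G(j38000) = 86.82° − 179.94° = -93.12°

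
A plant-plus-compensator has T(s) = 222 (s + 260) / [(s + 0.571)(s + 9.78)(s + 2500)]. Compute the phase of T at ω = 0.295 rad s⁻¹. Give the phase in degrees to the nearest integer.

∠(j0.295 + 260) = arctan(0.295/260) = 0.07°
∠(j0.295 + 0.571) = arctan(0.295/0.571) = 27.32°
∠(j0.295 + 9.78) = arctan(0.295/9.78) = 1.73°
∠(j0.295 + 2500) = arctan(0.295/2500) = 0.01°
∠T(j0.295) = 0.07° − (27.32° + 1.73° + 0.01°) = -28.99°

-29°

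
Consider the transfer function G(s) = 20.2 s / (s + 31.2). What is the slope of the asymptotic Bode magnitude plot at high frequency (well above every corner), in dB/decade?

0 dB/decade

With 1 zero and 1 pole, the high-frequency asymptotic slope is 20 × (1 − 1) = 0 dB/decade.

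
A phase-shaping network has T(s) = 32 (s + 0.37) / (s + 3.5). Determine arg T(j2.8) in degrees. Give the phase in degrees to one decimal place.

∠(j2.8 + 0.37) = arctan(2.8/0.37) = 82.47°
∠(j2.8 + 3.5) = arctan(2.8/3.5) = 38.66°
∠T(j2.8) = 82.47° − 38.66° = 43.81°

43.8°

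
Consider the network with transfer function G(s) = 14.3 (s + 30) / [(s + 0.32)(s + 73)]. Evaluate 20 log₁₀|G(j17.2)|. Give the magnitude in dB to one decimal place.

-8.3 dB

|j17.2 + 30| = √(17.2² + 30²) = 34.58
|j17.2 + 0.32| = √(17.2² + 0.32²) = 17.2
|j17.2 + 73| = √(17.2² + 73²) = 75
|G(j17.2)| = 14.3 × 34.58 / (17.2 × 75) = 0.38328
20 log₁₀(0.38328) = -8.33 dB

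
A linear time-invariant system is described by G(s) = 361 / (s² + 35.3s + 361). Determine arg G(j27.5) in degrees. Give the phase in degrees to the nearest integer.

-112°

∠[(j27.5)² + 35.3(j27.5) + 361] = ∠[-395.25 + j970.75] = 112.15°
∠G(j27.5) = −112.15° = -112.15°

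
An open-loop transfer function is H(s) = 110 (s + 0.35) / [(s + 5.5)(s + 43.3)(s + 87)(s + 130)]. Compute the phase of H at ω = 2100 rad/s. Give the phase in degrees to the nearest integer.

∠(j2100 + 0.35) = arctan(2100/0.35) = 89.99°
∠(j2100 + 5.5) = arctan(2100/5.5) = 89.85°
∠(j2100 + 43.3) = arctan(2100/43.3) = 88.82°
∠(j2100 + 87) = arctan(2100/87) = 87.63°
∠(j2100 + 130) = arctan(2100/130) = 86.46°
∠H(j2100) = 89.99° − (89.85° + 88.82° + 87.63° + 86.46°) = -262.76°

-263°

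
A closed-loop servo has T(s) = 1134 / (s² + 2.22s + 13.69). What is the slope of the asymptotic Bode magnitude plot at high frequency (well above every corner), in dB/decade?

-40 dB/decade

With 0 zeros and 2 poles, the high-frequency asymptotic slope is 20 × (0 − 2) = -40 dB/decade.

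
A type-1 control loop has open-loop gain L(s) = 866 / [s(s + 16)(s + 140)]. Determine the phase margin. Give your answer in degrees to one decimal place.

Gain crossover: |L(jω)| = 1 at ω ≈ 0.386 rad/s.
∠L(j0.386) = −90° − arctan(0.386/16) − arctan(0.386/140) ≈ -91.54°
PM = 180° + (-91.54°) = 88.46°

88.5 deg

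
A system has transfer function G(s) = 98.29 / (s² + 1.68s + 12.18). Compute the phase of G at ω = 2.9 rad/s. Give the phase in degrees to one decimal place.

∠[(j2.9)² + 1.68(j2.9) + 12.18] = ∠[3.77 + j4.872] = 52.27°
∠G(j2.9) = −52.27° = -52.27°

-52.3°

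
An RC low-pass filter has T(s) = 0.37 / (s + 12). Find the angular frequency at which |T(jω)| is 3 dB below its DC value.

For a single-pole low-pass, the −3 dB point is at the pole: ω = 12 rad/s.

12 rad/s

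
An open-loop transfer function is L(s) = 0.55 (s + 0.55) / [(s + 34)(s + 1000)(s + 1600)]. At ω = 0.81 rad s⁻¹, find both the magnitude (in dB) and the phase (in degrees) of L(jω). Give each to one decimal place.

|j0.81 + 0.55| = √(0.81² + 0.55²) = 0.9791
|j0.81 + 34| = √(0.81² + 34²) = 34.01
|j0.81 + 1000| = √(0.81² + 1000²) = 1000
|j0.81 + 1600| = √(0.81² + 1600²) = 1600
|L(j0.81)| = 0.55 × 0.9791 / (34.01 × 1000 × 1600) = 9.896e-09
20 log₁₀(9.896e-09) = -160.09 dB
∠(j0.81 + 0.55) = arctan(0.81/0.55) = 55.82°
∠(j0.81 + 34) = arctan(0.81/34) = 1.36°
∠(j0.81 + 1000) = arctan(0.81/1000) = 0.05°
∠(j0.81 + 1600) = arctan(0.81/1600) = 0.03°
∠L(j0.81) = 55.82° − (1.36° + 0.05° + 0.03°) = 54.38°

|L| = -160.1 dB, ∠L = 54.4°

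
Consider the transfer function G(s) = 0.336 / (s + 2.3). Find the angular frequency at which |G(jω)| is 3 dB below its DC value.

For a single-pole low-pass, the −3 dB point is at the pole: ω = 2.3 rad/s.

2.3 rad/s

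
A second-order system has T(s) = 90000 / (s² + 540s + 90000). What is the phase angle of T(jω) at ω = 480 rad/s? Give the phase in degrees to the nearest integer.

∠[(j480)² + 540(j480) + 90000] = ∠[-1.404e+05 + j2.592e+05] = 118.44°
∠T(j480) = −118.44° = -118.44°

-118°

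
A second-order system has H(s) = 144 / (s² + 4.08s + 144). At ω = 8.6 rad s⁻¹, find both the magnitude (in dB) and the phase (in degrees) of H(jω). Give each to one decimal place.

|(j8.6)² + 4.08(j8.6) + 144| = |70.04 + j35.088| = 78.34
|H(j8.6)| = 144 / 78.34 = 1.8382
20 log₁₀(1.8382) = 5.29 dB
∠[(j8.6)² + 4.08(j8.6) + 144] = ∠[70.04 + j35.088] = 26.61°
∠H(j8.6) = −26.61° = -26.61°

|H| = 5.3 dB, ∠H = -26.6°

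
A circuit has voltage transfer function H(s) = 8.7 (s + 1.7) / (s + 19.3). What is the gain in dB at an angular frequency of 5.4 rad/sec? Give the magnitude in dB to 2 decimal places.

|j5.4 + 1.7| = √(5.4² + 1.7²) = 5.661
|j5.4 + 19.3| = √(5.4² + 19.3²) = 20.04
|H(j5.4)| = 8.7 × 5.661 / 20.04 = 2.4576
20 log₁₀(2.4576) = 7.810 dB

7.81 dB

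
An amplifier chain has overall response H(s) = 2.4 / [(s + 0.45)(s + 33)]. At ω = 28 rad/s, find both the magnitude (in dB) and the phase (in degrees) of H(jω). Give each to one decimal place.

|H| = -54.1 dB, ∠H = -129.4°

|j28 + 0.45| = √(28² + 0.45²) = 28
|j28 + 33| = √(28² + 33²) = 43.28
|H(j28)| = 2.4 / (28 × 43.28) = 0.0019803
20 log₁₀(0.0019803) = -54.07 dB
∠(j28 + 0.45) = arctan(28/0.45) = 89.08°
∠(j28 + 33) = arctan(28/33) = 40.31°
∠H(j28) = − (89.08° + 40.31°) = -129.39°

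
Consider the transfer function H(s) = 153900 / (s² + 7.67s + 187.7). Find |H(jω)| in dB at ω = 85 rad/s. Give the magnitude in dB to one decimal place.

26.8 dB

|(j85)² + 7.67(j85) + 187.7| = |-7037.3 + j651.95| = 7067
|H(j85)| = 153900 / 7067 = 21.776
20 log₁₀(21.776) = 26.76 dB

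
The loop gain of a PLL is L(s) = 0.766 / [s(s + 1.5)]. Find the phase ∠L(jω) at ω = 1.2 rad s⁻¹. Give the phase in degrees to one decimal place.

∠(j1.2 + 1.5) = arctan(1.2/1.5) = 38.66°
∠(j1.2) = 90.00°
∠L(j1.2) = − (38.66° + 90.00°) = -128.66°

-128.7°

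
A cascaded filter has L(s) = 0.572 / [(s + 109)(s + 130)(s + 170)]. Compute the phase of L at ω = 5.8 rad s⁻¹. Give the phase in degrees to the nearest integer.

-8°

∠(j5.8 + 109) = arctan(5.8/109) = 3.05°
∠(j5.8 + 130) = arctan(5.8/130) = 2.55°
∠(j5.8 + 170) = arctan(5.8/170) = 1.95°
∠L(j5.8) = − (3.05° + 2.55° + 1.95°) = -7.55°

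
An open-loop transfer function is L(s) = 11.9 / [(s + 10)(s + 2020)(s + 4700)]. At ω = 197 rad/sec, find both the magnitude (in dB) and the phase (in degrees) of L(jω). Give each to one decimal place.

|L| = -164.0 dB, ∠L = -95.1 deg

|j197 + 10| = √(197² + 10²) = 197.3
|j197 + 2020| = √(197² + 2020²) = 2030
|j197 + 4700| = √(197² + 4700²) = 4704
|L(j197)| = 11.9 / (197.3 × 2030 × 4704) = 6.3188e-09
20 log₁₀(6.3188e-09) = -163.99 dB
∠(j197 + 10) = arctan(197/10) = 87.09°
∠(j197 + 2020) = arctan(197/2020) = 5.57°
∠(j197 + 4700) = arctan(197/4700) = 2.40°
∠L(j197) = − (87.09° + 5.57° + 2.40°) = -95.06°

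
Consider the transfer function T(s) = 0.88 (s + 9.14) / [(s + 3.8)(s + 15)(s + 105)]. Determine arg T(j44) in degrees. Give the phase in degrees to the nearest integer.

-101 deg

∠(j44 + 9.14) = arctan(44/9.14) = 78.26°
∠(j44 + 3.8) = arctan(44/3.8) = 85.06°
∠(j44 + 15) = arctan(44/15) = 71.18°
∠(j44 + 105) = arctan(44/105) = 22.74°
∠T(j44) = 78.26° − (85.06° + 71.18° + 22.74°) = -100.71°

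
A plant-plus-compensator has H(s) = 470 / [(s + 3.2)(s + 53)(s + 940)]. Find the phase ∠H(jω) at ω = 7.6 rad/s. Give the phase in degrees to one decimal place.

-75.8°

∠(j7.6 + 3.2) = arctan(7.6/3.2) = 67.17°
∠(j7.6 + 53) = arctan(7.6/53) = 8.16°
∠(j7.6 + 940) = arctan(7.6/940) = 0.46°
∠H(j7.6) = − (67.17° + 8.16° + 0.46°) = -75.79°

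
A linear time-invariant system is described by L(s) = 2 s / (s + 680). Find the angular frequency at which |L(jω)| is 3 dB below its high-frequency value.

For a single-pole high-pass, the −3 dB point is at the pole: ω = 680 rad/s.

680 rad/s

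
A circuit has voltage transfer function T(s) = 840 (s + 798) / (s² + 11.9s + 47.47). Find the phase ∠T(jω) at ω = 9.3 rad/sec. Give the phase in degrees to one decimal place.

∠(j9.3 + 798) = arctan(9.3/798) = 0.67°
∠[(j9.3)² + 11.9(j9.3) + 47.47] = ∠[-39.02 + j110.67] = 109.42°
∠T(j9.3) = 0.67° − 109.42° = -108.75°

-108.8°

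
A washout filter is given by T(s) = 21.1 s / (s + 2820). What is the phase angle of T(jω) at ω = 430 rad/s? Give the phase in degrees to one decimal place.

81.3°

∠(j430) = 90.00°
∠(j430 + 2820) = arctan(430/2820) = 8.67°
∠T(j430) = 90.00° − 8.67° = 81.33°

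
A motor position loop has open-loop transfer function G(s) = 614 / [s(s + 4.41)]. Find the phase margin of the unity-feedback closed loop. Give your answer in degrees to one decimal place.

Gain crossover: |G(jω)| = 1 at ω ≈ 24.6 rad/s.
∠G(j24.6) = −90° − arctan(24.6/4.41) ≈ -169.83°
PM = 180° + (-169.83°) = 10.17°

10.2°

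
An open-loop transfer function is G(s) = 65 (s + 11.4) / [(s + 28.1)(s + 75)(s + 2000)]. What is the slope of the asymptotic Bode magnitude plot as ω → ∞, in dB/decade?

With 1 zero and 3 poles, the high-frequency asymptotic slope is 20 × (1 − 3) = -40 dB/decade.

-40 dB/decade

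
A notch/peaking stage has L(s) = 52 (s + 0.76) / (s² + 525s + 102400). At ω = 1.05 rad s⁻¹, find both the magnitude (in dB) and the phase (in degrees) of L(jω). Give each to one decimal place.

|j1.05 + 0.76| = √(1.05² + 0.76²) = 1.296
|(j1.05)² + 525(j1.05) + 102400| = |1.024e+05 + j551.25| = 1.024e+05
|L(j1.05)| = 52 × 1.296 / 1.024e+05 = 0.00065822
20 log₁₀(0.00065822) = -63.63 dB
∠(j1.05 + 0.76) = arctan(1.05/0.76) = 54.10°
∠[(j1.05)² + 525(j1.05) + 102400] = ∠[1.024e+05 + j551.25] = 0.31°
∠L(j1.05) = 54.10° − 0.31° = 53.79°

|L| = -63.6 dB, ∠L = 53.8°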